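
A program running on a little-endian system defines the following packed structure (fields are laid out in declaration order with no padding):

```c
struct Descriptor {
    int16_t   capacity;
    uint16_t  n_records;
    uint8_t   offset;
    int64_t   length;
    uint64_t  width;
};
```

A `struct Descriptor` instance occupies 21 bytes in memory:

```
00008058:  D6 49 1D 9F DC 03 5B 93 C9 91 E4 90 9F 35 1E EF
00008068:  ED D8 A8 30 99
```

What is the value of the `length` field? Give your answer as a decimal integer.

`length` follows `capacity` (2 B), `n_records` (2 B), `offset` (1 B), so it starts at offset 2 + 2 + 1 = 5 and occupies 8 bytes.
Bytes at offsets 5..12: 03 5B 93 C9 91 E4 90 9F.
In little-endian order the low byte comes first in memory.
Reassemble most-significant byte first: 9F 90 E4 91 C9 93 5B 03 → 0x9F90E491C9935B03.
Top bit is set, so as a signed 64-bit value this is 0x9F90E491C9935B03 − 2^64 = -6948802910229406973.

-6948802910229406973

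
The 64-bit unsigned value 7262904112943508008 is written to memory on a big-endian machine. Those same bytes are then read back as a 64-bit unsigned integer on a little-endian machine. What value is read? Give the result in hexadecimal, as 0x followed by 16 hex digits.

0x28AAB869CF04CB64

7262904112943508008 in 64-bit hexadecimal is 0x64CB04CF69B8AA28.
Stored big-endian, the bytes at ascending addresses are 64 CB 04 CF 69 B8 AA 28.
Read back as little-endian, the first byte is least significant, giving 0x28AAB869CF04CB64.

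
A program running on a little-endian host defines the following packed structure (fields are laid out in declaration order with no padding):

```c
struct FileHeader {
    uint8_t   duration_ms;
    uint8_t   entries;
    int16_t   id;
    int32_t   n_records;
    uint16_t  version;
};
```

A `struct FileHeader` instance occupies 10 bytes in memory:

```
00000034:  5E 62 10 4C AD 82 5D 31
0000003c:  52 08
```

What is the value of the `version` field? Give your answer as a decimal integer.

`version` follows `duration_ms` (1 B), `entries` (1 B), `id` (2 B), `n_records` (4 B), so it starts at offset 1 + 1 + 2 + 4 = 8 and occupies 2 bytes.
Bytes at offsets 8..9: 52 08.
In little-endian order the low byte comes first in memory.
Reassemble most-significant byte first: 08 52 → 0x0852.
0x0852 = 2130.

2130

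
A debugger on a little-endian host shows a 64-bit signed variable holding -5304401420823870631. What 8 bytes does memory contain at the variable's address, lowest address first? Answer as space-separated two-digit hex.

59 43 B7 FD 02 FB 62 B6

Two's complement of -5304401420823870631 in 64 bits: 5304401420823870631 = 0x499D04FD0248BCA7; invert → 0xB662FB02FDB74358; add 1 → 0xB662FB02FDB74359.
Split into bytes (most-significant first): B6 62 FB 02 FD B7 43 59.
Little-endian stores the least-significant byte at the lowest address.
So at ascending addresses the bytes are 59 43 B7 FD 02 FB 62 B6.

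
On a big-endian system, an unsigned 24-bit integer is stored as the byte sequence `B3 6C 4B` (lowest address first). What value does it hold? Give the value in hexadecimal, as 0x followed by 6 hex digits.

0xB36C4B

In big-endian order the high byte comes first in memory.
The bytes are already most-significant first: 0xB36C4B.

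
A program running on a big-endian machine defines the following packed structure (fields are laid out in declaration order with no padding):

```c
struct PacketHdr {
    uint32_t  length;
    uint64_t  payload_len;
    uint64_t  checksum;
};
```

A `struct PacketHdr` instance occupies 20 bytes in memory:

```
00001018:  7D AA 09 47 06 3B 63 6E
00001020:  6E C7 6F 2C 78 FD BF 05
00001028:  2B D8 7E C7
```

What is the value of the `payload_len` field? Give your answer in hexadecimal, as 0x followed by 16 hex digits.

`payload_len` follows `length` (4 bytes), so it starts at byte offset 4 and occupies 8 bytes.
Bytes at offsets 4..11: 06 3B 63 6E 6E C7 6F 2C.
Big-endian: lowest address holds the most-significant byte.
The bytes are already most-significant first: 0x063B636E6EC76F2C.

0x063B636E6EC76F2C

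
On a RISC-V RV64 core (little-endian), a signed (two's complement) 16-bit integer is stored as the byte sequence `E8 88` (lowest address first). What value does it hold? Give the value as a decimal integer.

-30488

Little-endian: lowest address holds the least-significant byte.
Reassemble most-significant byte first: 88 E8 → 0x88E8.
Top bit is set, so as a signed 16-bit value this is 0x88E8 − 2^16 = -30488.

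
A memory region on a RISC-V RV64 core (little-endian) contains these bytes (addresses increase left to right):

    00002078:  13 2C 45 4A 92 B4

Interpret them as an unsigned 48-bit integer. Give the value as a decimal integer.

In little-endian order the low byte comes first in memory.
Reassemble most-significant byte first: B4 92 4A 45 2C 13 → 0xB4924A452C13.
0xB4924A452C13 = 198540404272147.

198540404272147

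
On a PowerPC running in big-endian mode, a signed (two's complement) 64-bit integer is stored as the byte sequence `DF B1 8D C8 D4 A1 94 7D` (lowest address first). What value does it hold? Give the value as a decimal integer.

Big-endian stores the most-significant byte at the lowest address.
The bytes are already most-significant first: 0xDFB18DC8D4A1947D.
Top bit is set, so as a signed 64-bit value this is 0xDFB18DC8D4A1947D − 2^64 = -2327923638673501059.

-2327923638673501059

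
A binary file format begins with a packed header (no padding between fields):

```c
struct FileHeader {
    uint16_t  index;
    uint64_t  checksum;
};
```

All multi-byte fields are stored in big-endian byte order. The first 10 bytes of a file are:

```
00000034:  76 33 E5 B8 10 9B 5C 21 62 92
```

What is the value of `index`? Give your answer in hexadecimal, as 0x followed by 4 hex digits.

0x7633

`index` is the first field, at byte offset 0, occupying 2 bytes.
Bytes at offsets 0..1: 76 33.
In big-endian order the high byte comes first in memory.
The bytes are already most-significant first: 0x7633.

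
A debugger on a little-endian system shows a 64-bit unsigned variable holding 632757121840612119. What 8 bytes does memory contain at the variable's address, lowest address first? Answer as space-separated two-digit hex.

17 83 68 F4 3F 01 C8 08

632757121840612119 in hexadecimal, padded to 64 bits, is 0x08C8013FF4688317.
Split into bytes (most-significant first): 08 C8 01 3F F4 68 83 17.
In little-endian order the low byte comes first in memory.
So at ascending addresses the bytes are 17 83 68 F4 3F 01 C8 08.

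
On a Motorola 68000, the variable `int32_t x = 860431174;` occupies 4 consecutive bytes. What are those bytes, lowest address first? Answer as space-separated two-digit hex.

860431174 in hexadecimal, padded to 32 bits, is 0x33492346.
Split into bytes (most-significant first): 33 49 23 46.
In big-endian order the high byte comes first in memory.
So the memory order matches the most-significant-first order: 33 49 23 46.

33 49 23 46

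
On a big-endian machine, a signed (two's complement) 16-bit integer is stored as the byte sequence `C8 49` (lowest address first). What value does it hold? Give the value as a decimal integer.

In big-endian order the high byte comes first in memory.
The bytes are already most-significant first: 0xC849.
Top bit is set, so as a signed 16-bit value this is 0xC849 − 2^16 = -14263.

-14263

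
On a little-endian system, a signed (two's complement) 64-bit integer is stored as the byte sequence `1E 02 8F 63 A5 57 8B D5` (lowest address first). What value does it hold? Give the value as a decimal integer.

Little-endian: lowest address holds the least-significant byte.
Reassemble most-significant byte first: D5 8B 57 A5 63 8F 02 1E → 0xD58B57A5638F021E.
Top bit is set, so as a signed 64-bit value this is 0xD58B57A5638F021E − 2^64 = -3059255154016583138.

-3059255154016583138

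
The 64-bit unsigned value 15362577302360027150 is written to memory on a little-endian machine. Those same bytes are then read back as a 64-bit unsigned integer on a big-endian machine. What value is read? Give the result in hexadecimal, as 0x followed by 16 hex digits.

15362577302360027150 in 64-bit hexadecimal is 0xD532D6A97DA5F00E.
Stored little-endian, the bytes at ascending addresses are 0E F0 A5 7D A9 D6 32 D5.
Read back as big-endian, the last byte is least significant, giving 0x0EF0A57DA9D632D5.

0x0EF0A57DA9D632D5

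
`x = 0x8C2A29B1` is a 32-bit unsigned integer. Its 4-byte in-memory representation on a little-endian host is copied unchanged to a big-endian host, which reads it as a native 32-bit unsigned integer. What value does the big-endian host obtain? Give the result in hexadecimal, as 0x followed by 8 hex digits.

Stored little-endian, the bytes at ascending addresses are B1 29 2A 8C.
Read back as big-endian, the last byte is least significant, giving 0xB1292A8C.

0xB1292A8C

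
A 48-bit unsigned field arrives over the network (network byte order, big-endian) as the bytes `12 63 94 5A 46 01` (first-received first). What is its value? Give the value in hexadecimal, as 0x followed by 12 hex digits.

Big-endian: lowest address holds the most-significant byte.
The bytes are already most-significant first: 0x1263945A4601.

0x1263945A4601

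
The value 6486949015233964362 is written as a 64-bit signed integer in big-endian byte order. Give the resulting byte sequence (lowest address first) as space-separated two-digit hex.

5A 06 45 C2 91 17 29 4A

6486949015233964362 in hexadecimal, padded to 64 bits, is 0x5A0645C29117294A.
Split into bytes (most-significant first): 5A 06 45 C2 91 17 29 4A.
Big-endian stores the most-significant byte at the lowest address.
So the memory order matches the most-significant-first order: 5A 06 45 C2 91 17 29 4A.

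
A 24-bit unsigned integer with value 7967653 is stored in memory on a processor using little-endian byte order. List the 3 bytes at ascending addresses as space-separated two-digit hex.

7967653 in hexadecimal, padded to 24 bits, is 0x7993A5.
Split into bytes (most-significant first): 79 93 A5.
Little-endian stores the least-significant byte at the lowest address.
So at ascending addresses the bytes are A5 93 79.

A5 93 79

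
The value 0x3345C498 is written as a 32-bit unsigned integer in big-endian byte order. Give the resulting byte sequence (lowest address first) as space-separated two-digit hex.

Split into bytes (most-significant first): 33 45 C4 98.
Big-endian stores the most-significant byte at the lowest address.
So the memory order matches the most-significant-first order: 33 45 C4 98.

33 45 C4 98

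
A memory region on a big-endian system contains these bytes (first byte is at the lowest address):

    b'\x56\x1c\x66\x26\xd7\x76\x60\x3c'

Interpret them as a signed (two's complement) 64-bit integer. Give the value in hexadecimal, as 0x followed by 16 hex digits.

0x561C6626D776603C

In big-endian order the high byte comes first in memory.
The bytes are already most-significant first: 0x561C6626D776603C.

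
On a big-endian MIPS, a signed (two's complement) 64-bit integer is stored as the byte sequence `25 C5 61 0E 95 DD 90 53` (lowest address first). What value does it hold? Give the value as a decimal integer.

2721688265087094867

Big-endian stores the most-significant byte at the lowest address.
The bytes are already most-significant first: 0x25C5610E95DD9053.
0x25C5610E95DD9053 = 2721688265087094867.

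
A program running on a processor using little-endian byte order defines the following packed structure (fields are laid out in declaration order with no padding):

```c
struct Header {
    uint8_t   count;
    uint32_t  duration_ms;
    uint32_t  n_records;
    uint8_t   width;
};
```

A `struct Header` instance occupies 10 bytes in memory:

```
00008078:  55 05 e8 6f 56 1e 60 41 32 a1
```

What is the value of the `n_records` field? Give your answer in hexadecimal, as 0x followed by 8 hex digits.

`n_records` follows `count` (1 B), `duration_ms` (4 B), so it starts at offset 1 + 4 = 5 and occupies 4 bytes.
Bytes at offsets 5..8: 1E 60 41 32.
Little-endian stores the least-significant byte at the lowest address.
Reassemble most-significant byte first: 32 41 60 1E → 0x3241601E.

0x3241601E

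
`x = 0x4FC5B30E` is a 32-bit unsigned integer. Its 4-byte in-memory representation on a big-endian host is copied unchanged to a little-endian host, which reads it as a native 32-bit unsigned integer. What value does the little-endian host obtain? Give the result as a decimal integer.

Stored big-endian, the bytes at ascending addresses are 4F C5 B3 0E.
Read back as little-endian, the first byte is least significant, giving 0x0EB3C54F.
0x0EB3C54F = 246662479.

246662479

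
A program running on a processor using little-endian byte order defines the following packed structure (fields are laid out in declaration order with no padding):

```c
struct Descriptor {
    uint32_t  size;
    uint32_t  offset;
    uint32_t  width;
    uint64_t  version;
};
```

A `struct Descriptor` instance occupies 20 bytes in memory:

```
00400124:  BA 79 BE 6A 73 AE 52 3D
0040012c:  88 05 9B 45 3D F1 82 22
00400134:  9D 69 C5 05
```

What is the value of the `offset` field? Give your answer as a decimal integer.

1028828787

`offset` follows `size` (4 bytes), so it starts at byte offset 4 and occupies 4 bytes.
Bytes at offsets 4..7: 73 AE 52 3D.
In little-endian order the low byte comes first in memory.
Reassemble most-significant byte first: 3D 52 AE 73 → 0x3D52AE73.
0x3D52AE73 = 1028828787.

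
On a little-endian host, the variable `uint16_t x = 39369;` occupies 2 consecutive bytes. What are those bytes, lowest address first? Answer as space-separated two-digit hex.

39369 in hexadecimal, padded to 16 bits, is 0x99C9.
Split into bytes (most-significant first): 99 C9.
In little-endian order the low byte comes first in memory.
So at ascending addresses the bytes are C9 99.

C9 99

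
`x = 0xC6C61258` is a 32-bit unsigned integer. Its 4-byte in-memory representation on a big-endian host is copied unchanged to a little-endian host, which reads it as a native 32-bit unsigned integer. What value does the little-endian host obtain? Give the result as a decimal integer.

1477625542

Stored big-endian, the bytes at ascending addresses are C6 C6 12 58.
Read back as little-endian, the first byte is least significant, giving 0x5812C6C6.
0x5812C6C6 = 1477625542.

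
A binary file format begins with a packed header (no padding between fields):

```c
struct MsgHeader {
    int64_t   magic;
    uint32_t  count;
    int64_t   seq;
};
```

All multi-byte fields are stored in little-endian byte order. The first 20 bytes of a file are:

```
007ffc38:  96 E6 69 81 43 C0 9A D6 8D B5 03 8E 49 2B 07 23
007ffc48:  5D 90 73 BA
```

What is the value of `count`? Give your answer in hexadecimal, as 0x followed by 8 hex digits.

`count` follows `magic` (8 bytes), so it starts at byte offset 8 and occupies 4 bytes.
Bytes at offsets 8..11: 8D B5 03 8E.
In little-endian order the low byte comes first in memory.
Reassemble most-significant byte first: 8E 03 B5 8D → 0x8E03B58D.

0x8E03B58D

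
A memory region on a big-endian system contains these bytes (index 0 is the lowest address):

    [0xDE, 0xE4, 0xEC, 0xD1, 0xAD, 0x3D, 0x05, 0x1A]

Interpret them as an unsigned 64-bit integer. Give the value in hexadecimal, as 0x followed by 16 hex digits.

0xDEE4ECD1AD3D051A

Big-endian stores the most-significant byte at the lowest address.
The bytes are already most-significant first: 0xDEE4ECD1AD3D051A.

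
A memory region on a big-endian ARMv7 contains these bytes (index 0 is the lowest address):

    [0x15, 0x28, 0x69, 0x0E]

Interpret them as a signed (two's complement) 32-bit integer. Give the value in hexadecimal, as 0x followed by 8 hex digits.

Big-endian stores the most-significant byte at the lowest address.
The bytes are already most-significant first: 0x1528690E.

0x1528690E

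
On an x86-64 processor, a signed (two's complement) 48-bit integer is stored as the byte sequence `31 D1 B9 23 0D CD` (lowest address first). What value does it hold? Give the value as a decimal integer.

-56018659061455

Little-endian: lowest address holds the least-significant byte.
Reassemble most-significant byte first: CD 0D 23 B9 D1 31 → 0xCD0D23B9D131.
Top bit is set, so as a signed 48-bit value this is 0xCD0D23B9D131 − 2^48 = -56018659061455.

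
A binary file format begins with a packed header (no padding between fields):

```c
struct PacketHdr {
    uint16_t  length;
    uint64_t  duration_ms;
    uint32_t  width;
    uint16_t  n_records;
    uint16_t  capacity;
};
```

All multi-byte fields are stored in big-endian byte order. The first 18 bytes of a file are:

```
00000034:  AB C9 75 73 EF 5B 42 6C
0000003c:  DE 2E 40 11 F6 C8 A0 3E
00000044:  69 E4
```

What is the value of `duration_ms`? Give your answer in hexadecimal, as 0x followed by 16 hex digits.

`duration_ms` follows `length` (2 bytes), so it starts at byte offset 2 and occupies 8 bytes.
Bytes at offsets 2..9: 75 73 EF 5B 42 6C DE 2E.
Big-endian stores the most-significant byte at the lowest address.
The bytes are already most-significant first: 0x7573EF5B426CDE2E.

0x7573EF5B426CDE2E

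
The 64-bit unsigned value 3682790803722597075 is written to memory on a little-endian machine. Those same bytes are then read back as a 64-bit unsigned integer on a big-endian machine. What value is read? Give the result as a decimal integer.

3682790803722597075 in 64-bit hexadecimal is 0x331BE6B945F5F2D3.
Stored little-endian, the bytes at ascending addresses are D3 F2 F5 45 B9 E6 1B 33.
Read back as big-endian, the last byte is least significant, giving 0xD3F2F545B9E61B33.
0xD3F2F545B9E61B33 = 15272538966187186995.

15272538966187186995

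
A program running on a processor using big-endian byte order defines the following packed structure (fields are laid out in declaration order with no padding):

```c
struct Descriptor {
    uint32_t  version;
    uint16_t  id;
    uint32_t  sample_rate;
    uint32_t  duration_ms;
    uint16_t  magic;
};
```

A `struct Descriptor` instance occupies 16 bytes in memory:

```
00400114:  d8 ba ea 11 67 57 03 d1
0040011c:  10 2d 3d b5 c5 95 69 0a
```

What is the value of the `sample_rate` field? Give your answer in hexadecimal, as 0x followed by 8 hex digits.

0x03D1102D

`sample_rate` follows `version` (4 B), `id` (2 B), so it starts at offset 4 + 2 = 6 and occupies 4 bytes.
Bytes at offsets 6..9: 03 D1 10 2D.
In big-endian order the high byte comes first in memory.
The bytes are already most-significant first: 0x03D1102D.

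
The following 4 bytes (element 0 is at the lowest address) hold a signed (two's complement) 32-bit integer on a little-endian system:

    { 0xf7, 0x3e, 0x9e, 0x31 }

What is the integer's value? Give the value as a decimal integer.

832454391

Little-endian: lowest address holds the least-significant byte.
Reassemble most-significant byte first: 31 9E 3E F7 → 0x319E3EF7.
0x319E3EF7 = 832454391.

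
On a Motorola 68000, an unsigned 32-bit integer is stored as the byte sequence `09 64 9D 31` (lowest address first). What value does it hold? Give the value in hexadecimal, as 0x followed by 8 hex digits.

In big-endian order the high byte comes first in memory.
The bytes are already most-significant first: 0x09649D31.

0x09649D31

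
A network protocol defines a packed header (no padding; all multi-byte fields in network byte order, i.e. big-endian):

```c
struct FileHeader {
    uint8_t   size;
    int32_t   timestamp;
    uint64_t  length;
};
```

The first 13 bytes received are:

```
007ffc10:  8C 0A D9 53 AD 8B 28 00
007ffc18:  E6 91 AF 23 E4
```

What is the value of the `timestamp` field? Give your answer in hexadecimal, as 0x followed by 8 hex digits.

`timestamp` follows `size` (1 byte), so it starts at byte offset 1 and occupies 4 bytes.
Bytes at offsets 1..4: 0A D9 53 AD.
In big-endian order the high byte comes first in memory.
The bytes are already most-significant first: 0x0AD953AD.

0x0AD953AD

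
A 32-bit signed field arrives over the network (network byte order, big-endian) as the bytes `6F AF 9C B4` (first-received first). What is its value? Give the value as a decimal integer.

Big-endian stores the most-significant byte at the lowest address.
The bytes are already most-significant first: 0x6FAF9CB4.
0x6FAF9CB4 = 1873779892.

1873779892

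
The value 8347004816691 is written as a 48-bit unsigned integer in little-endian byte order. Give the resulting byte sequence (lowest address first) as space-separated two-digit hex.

8347004816691 in hexadecimal, padded to 48 bits, is 0x07977041CD33.
Split into bytes (most-significant first): 07 97 70 41 CD 33.
Little-endian stores the least-significant byte at the lowest address.
So at ascending addresses the bytes are 33 CD 41 70 97 07.

33 CD 41 70 97 07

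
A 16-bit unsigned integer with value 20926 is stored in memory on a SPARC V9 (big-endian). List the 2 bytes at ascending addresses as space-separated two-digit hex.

51 BE

20926 in hexadecimal, padded to 16 bits, is 0x51BE.
Split into bytes (most-significant first): 51 BE.
Big-endian: lowest address holds the most-significant byte.
So the memory order matches the most-significant-first order: 51 BE.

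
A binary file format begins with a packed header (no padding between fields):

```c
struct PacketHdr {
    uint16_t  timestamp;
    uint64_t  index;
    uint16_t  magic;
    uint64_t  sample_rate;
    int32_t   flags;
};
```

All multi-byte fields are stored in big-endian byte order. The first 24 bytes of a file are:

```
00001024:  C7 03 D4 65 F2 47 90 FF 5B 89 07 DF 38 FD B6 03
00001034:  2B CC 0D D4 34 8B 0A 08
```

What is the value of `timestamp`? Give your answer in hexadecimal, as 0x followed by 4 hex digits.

`timestamp` is the first field, at byte offset 0, occupying 2 bytes.
Bytes at offsets 0..1: C7 03.
Big-endian: lowest address holds the most-significant byte.
The bytes are already most-significant first: 0xC703.

0xC703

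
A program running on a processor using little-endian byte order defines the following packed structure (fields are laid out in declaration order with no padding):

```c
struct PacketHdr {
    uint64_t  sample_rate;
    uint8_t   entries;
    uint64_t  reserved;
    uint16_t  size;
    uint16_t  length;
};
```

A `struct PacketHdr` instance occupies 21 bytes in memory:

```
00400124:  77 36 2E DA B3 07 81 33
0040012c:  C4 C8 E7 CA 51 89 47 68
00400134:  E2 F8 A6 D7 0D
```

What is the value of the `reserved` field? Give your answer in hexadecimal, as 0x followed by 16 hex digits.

0xE268478951CAE7C8

`reserved` follows `sample_rate` (8 B), `entries` (1 B), so it starts at offset 8 + 1 = 9 and occupies 8 bytes.
Bytes at offsets 9..16: C8 E7 CA 51 89 47 68 E2.
In little-endian order the low byte comes first in memory.
Reassemble most-significant byte first: E2 68 47 89 51 CA E7 C8 → 0xE268478951CAE7C8.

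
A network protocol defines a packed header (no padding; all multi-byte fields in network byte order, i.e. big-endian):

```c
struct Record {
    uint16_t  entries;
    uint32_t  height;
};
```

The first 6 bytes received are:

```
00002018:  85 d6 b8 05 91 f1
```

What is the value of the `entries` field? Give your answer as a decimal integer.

34262

`entries` is the first field, at byte offset 0, occupying 2 bytes.
Bytes at offsets 0..1: 85 D6.
Big-endian: lowest address holds the most-significant byte.
The bytes are already most-significant first: 0x85D6.
0x85D6 = 34262.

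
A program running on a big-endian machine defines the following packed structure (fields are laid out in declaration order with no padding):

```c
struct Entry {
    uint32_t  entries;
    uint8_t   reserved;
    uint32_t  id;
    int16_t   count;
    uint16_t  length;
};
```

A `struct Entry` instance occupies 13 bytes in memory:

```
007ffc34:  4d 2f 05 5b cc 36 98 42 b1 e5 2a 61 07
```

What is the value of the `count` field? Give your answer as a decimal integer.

`count` follows `entries` (4 B), `reserved` (1 B), `id` (4 B), so it starts at offset 4 + 1 + 4 = 9 and occupies 2 bytes.
Bytes at offsets 9..10: E5 2A.
Big-endian: lowest address holds the most-significant byte.
The bytes are already most-significant first: 0xE52A.
Top bit is set, so as a signed 16-bit value this is 0xE52A − 2^16 = -6870.

-6870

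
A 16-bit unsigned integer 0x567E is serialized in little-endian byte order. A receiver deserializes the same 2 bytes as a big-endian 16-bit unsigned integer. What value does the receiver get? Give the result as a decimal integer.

Stored little-endian, the bytes at ascending addresses are 7E 56.
Read back as big-endian, the last byte is least significant, giving 0x7E56.
0x7E56 = 32342.

32342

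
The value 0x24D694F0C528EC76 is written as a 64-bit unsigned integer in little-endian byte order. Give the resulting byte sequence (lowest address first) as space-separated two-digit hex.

76 EC 28 C5 F0 94 D6 24

Split into bytes (most-significant first): 24 D6 94 F0 C5 28 EC 76.
Little-endian: lowest address holds the least-significant byte.
So at ascending addresses the bytes are 76 EC 28 C5 F0 94 D6 24.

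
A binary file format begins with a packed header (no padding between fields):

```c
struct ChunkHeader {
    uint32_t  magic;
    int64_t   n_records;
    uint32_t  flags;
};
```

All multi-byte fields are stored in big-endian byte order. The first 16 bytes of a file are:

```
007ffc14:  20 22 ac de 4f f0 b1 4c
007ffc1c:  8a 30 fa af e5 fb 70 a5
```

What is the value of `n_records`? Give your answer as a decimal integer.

5760298865700960943

`n_records` follows `magic` (4 bytes), so it starts at byte offset 4 and occupies 8 bytes.
Bytes at offsets 4..11: 4F F0 B1 4C 8A 30 FA AF.
Big-endian: lowest address holds the most-significant byte.
The bytes are already most-significant first: 0x4FF0B14C8A30FAAF.
0x4FF0B14C8A30FAAF = 5760298865700960943.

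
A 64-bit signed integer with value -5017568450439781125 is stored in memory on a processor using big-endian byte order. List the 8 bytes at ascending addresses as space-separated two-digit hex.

BA 5E 04 14 1B 54 64 FB

Two's complement of -5017568450439781125 in 64 bits: 5017568450439781125 = 0x45A1FBEBE4AB9B05; invert → 0xBA5E04141B5464FA; add 1 → 0xBA5E04141B5464FB.
Split into bytes (most-significant first): BA 5E 04 14 1B 54 64 FB.
In big-endian order the high byte comes first in memory.
So the memory order matches the most-significant-first order: BA 5E 04 14 1B 54 64 FB.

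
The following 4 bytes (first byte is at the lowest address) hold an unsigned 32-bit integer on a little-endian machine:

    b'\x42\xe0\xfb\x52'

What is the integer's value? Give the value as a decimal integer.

Little-endian: lowest address holds the least-significant byte.
Reassemble most-significant byte first: 52 FB E0 42 → 0x52FBE042.
0x52FBE042 = 1392238658.

1392238658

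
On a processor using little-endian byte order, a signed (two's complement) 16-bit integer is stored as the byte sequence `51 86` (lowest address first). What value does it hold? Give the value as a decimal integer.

Little-endian stores the least-significant byte at the lowest address.
Reassemble most-significant byte first: 86 51 → 0x8651.
Top bit is set, so as a signed 16-bit value this is 0x8651 − 2^16 = -31151.

-31151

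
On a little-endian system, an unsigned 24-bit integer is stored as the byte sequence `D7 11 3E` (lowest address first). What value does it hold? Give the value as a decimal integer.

In little-endian order the low byte comes first in memory.
Reassemble most-significant byte first: 3E 11 D7 → 0x3E11D7.
0x3E11D7 = 4067799.

4067799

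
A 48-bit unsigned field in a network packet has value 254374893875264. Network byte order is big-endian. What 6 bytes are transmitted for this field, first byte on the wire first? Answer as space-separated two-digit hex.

E7 5A 45 30 70 40

254374893875264 in hexadecimal, padded to 48 bits, is 0xE75A45307040.
Split into bytes (most-significant first): E7 5A 45 30 70 40.
Big-endian stores the most-significant byte at the lowest address.
So the memory order matches the most-significant-first order: E7 5A 45 30 70 40.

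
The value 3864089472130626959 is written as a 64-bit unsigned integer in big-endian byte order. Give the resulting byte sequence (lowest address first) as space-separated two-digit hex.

35 A0 00 E6 EE AC 35 8F

3864089472130626959 in hexadecimal, padded to 64 bits, is 0x35A000E6EEAC358F.
Split into bytes (most-significant first): 35 A0 00 E6 EE AC 35 8F.
Big-endian stores the most-significant byte at the lowest address.
So the memory order matches the most-significant-first order: 35 A0 00 E6 EE AC 35 8F.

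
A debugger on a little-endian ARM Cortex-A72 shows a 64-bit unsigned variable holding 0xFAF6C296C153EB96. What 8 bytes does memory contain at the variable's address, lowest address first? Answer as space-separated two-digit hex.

Split into bytes (most-significant first): FA F6 C2 96 C1 53 EB 96.
Little-endian: lowest address holds the least-significant byte.
So at ascending addresses the bytes are 96 EB 53 C1 96 C2 F6 FA.

96 EB 53 C1 96 C2 F6 FA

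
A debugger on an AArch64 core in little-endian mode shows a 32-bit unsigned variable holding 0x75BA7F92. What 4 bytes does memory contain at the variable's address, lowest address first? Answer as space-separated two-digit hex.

Split into bytes (most-significant first): 75 BA 7F 92.
Little-endian stores the least-significant byte at the lowest address.
So at ascending addresses the bytes are 92 7F BA 75.

92 7F BA 75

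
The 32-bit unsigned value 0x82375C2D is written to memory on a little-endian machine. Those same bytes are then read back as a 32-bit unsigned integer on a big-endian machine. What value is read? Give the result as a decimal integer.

Stored little-endian, the bytes at ascending addresses are 2D 5C 37 82.
Read back as big-endian, the last byte is least significant, giving 0x2D5C3782.
0x2D5C3782 = 761018242.

761018242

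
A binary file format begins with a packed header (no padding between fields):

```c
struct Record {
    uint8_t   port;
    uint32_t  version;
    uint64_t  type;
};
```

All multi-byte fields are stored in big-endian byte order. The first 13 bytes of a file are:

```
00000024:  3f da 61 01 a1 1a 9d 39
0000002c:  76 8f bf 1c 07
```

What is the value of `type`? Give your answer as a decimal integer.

1917752197710289927

`type` follows `port` (1 B), `version` (4 B), so it starts at offset 1 + 4 = 5 and occupies 8 bytes.
Bytes at offsets 5..12: 1A 9D 39 76 8F BF 1C 07.
Big-endian stores the most-significant byte at the lowest address.
The bytes are already most-significant first: 0x1A9D39768FBF1C07.
0x1A9D39768FBF1C07 = 1917752197710289927.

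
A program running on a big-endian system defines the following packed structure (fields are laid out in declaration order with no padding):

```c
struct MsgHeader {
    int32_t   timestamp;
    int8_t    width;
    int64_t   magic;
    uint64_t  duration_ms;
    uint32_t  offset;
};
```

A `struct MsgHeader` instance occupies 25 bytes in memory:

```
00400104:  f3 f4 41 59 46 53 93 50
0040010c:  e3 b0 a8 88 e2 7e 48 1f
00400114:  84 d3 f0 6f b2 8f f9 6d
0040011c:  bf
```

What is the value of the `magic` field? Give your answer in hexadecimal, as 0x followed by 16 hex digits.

0x539350E3B0A888E2

`magic` follows `timestamp` (4 B), `width` (1 B), so it starts at offset 4 + 1 = 5 and occupies 8 bytes.
Bytes at offsets 5..12: 53 93 50 E3 B0 A8 88 E2.
Big-endian stores the most-significant byte at the lowest address.
The bytes are already most-significant first: 0x539350E3B0A888E2.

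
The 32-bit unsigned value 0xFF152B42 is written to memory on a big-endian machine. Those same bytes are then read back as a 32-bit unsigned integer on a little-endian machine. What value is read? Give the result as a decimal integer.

Stored big-endian, the bytes at ascending addresses are FF 15 2B 42.
Read back as little-endian, the first byte is least significant, giving 0x422B15FF.
0x422B15FF = 1110119935.

1110119935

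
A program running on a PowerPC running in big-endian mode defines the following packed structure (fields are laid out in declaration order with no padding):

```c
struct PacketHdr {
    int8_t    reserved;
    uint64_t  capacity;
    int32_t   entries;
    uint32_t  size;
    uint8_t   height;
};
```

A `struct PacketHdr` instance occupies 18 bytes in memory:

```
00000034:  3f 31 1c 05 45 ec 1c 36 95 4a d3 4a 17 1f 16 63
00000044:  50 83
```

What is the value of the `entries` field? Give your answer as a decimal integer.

1255361047

`entries` follows `reserved` (1 B), `capacity` (8 B), so it starts at offset 1 + 8 = 9 and occupies 4 bytes.
Bytes at offsets 9..12: 4A D3 4A 17.
Big-endian stores the most-significant byte at the lowest address.
The bytes are already most-significant first: 0x4AD34A17.
0x4AD34A17 = 1255361047.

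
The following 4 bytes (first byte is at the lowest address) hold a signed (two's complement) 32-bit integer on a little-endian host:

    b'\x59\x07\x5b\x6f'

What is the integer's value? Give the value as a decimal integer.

1868236633

In little-endian order the low byte comes first in memory.
Reassemble most-significant byte first: 6F 5B 07 59 → 0x6F5B0759.
0x6F5B0759 = 1868236633.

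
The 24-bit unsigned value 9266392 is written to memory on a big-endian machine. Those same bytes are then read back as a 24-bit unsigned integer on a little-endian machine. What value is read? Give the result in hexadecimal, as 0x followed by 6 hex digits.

9266392 in 24-bit hexadecimal is 0x8D64D8.
Stored big-endian, the bytes at ascending addresses are 8D 64 D8.
Read back as little-endian, the first byte is least significant, giving 0xD8648D.

0xD8648D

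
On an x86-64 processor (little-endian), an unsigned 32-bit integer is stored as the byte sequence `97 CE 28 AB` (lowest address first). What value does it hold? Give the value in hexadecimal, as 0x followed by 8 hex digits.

In little-endian order the low byte comes first in memory.
Reassemble most-significant byte first: AB 28 CE 97 → 0xAB28CE97.

0xAB28CE97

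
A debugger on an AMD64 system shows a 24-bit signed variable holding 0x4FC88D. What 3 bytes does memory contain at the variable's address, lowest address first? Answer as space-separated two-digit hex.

8D C8 4F

Split into bytes (most-significant first): 4F C8 8D.
Little-endian: lowest address holds the least-significant byte.
So at ascending addresses the bytes are 8D C8 4F.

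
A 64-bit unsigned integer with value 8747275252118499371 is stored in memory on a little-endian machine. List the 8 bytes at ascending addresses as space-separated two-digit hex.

8747275252118499371 in hexadecimal, padded to 64 bits, is 0x7964907F2B16B02B.
Split into bytes (most-significant first): 79 64 90 7F 2B 16 B0 2B.
Little-endian: lowest address holds the least-significant byte.
So at ascending addresses the bytes are 2B B0 16 2B 7F 90 64 79.

2B B0 16 2B 7F 90 64 79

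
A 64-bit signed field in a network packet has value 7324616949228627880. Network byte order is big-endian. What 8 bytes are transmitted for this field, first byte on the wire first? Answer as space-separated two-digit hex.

7324616949228627880 in hexadecimal, padded to 64 bits, is 0x65A6444ECE93E7A8.
Split into bytes (most-significant first): 65 A6 44 4E CE 93 E7 A8.
In big-endian order the high byte comes first in memory.
So the memory order matches the most-significant-first order: 65 A6 44 4E CE 93 E7 A8.

65 A6 44 4E CE 93 E7 A8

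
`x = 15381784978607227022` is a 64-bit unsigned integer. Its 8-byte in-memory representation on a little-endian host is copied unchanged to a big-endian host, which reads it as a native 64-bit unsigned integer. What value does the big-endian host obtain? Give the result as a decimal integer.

10286311837466326997

15381784978607227022 in 64-bit hexadecimal is 0xD57713F11D52C08E.
Stored little-endian, the bytes at ascending addresses are 8E C0 52 1D F1 13 77 D5.
Read back as big-endian, the last byte is least significant, giving 0x8EC0521DF11377D5.
0x8EC0521DF11377D5 = 10286311837466326997.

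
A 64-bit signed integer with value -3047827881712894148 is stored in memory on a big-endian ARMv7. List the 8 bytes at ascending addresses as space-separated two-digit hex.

Two's complement of -3047827881712894148 in 64 bits: 3047827881712894148 = 0x2A4C0F4F720740C4; invert → 0xD5B3F0B08DF8BF3B; add 1 → 0xD5B3F0B08DF8BF3C.
Split into bytes (most-significant first): D5 B3 F0 B0 8D F8 BF 3C.
Big-endian stores the most-significant byte at the lowest address.
So the memory order matches the most-significant-first order: D5 B3 F0 B0 8D F8 BF 3C.

D5 B3 F0 B0 8D F8 BF 3C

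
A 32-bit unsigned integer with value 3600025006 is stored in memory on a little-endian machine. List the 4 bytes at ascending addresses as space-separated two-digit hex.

AE 05 94 D6

3600025006 in hexadecimal, padded to 32 bits, is 0xD69405AE.
Split into bytes (most-significant first): D6 94 05 AE.
Little-endian: lowest address holds the least-significant byte.
So at ascending addresses the bytes are AE 05 94 D6.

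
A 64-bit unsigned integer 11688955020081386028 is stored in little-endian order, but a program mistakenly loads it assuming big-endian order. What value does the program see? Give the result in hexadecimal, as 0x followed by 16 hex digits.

11688955020081386028 in 64-bit hexadecimal is 0xA23782A8F778522C.
Stored little-endian, the bytes at ascending addresses are 2C 52 78 F7 A8 82 37 A2.
Read back as big-endian, the last byte is least significant, giving 0x2C5278F7A88237A2.

0x2C5278F7A88237A2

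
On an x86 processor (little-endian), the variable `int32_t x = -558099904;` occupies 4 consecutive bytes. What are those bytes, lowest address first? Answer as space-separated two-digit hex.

Two's complement of -558099904 in 32 bits: 558099904 = 0x2143EDC0; invert → 0xDEBC123F; add 1 → 0xDEBC1240.
Split into bytes (most-significant first): DE BC 12 40.
In little-endian order the low byte comes first in memory.
So at ascending addresses the bytes are 40 12 BC DE.

40 12 BC DE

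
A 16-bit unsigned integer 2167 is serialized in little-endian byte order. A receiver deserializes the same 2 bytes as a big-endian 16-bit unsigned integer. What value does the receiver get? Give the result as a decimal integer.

30472

2167 in 16-bit hexadecimal is 0x0877.
Stored little-endian, the bytes at ascending addresses are 77 08.
Read back as big-endian, the last byte is least significant, giving 0x7708.
0x7708 = 30472.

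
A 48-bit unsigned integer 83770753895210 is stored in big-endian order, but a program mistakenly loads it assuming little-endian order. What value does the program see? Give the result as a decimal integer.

83770753895210 in 48-bit hexadecimal is 0x4C3066074B2A.
Stored big-endian, the bytes at ascending addresses are 4C 30 66 07 4B 2A.
Read back as little-endian, the first byte is least significant, giving 0x2A4B0766304C.
0x2A4B0766304C = 46501735051340.

46501735051340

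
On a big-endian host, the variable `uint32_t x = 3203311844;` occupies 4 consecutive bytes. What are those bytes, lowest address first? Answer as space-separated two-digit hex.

BE EE A8 E4

3203311844 in hexadecimal, padded to 32 bits, is 0xBEEEA8E4.
Split into bytes (most-significant first): BE EE A8 E4.
Big-endian stores the most-significant byte at the lowest address.
So the memory order matches the most-significant-first order: BE EE A8 E4.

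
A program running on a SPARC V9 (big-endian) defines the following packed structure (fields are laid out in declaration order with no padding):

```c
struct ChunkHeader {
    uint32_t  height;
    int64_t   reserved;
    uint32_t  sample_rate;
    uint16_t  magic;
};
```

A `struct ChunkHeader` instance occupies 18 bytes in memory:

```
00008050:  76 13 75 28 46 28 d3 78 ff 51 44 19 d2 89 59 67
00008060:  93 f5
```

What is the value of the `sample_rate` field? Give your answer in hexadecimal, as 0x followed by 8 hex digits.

`sample_rate` follows `height` (4 B), `reserved` (8 B), so it starts at offset 4 + 8 = 12 and occupies 4 bytes.
Bytes at offsets 12..15: D2 89 59 67.
In big-endian order the high byte comes first in memory.
The bytes are already most-significant first: 0xD2895967.

0xD2895967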